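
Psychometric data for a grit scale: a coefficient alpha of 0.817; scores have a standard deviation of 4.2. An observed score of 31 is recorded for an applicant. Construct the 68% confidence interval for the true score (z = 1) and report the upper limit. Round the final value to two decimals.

32.80

SEM = 4.200 · √(1 − 0.817) = 4.200 · √0.183 ≈ 4.200 · 0.428 ≈ 1.797
1 · SEM ≈ 1.797
Upper limit = 31 + 1.797 ≈ 32.797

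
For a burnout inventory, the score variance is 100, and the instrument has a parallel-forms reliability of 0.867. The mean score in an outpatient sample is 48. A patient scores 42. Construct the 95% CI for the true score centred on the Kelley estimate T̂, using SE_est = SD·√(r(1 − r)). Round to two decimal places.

SD = √100 ≃ 10.00000
Estimated true score = 0.86700*42 + (1 − 0.86700)*48 ≃ 42.79800
SE_est = 10.00000*√(0.86700*0.13300) ≃ 3.39575
CI = 42.79800 ± 1.96 * 3.39575 → [36.14234, 49.45366]

[36.14, 49.45]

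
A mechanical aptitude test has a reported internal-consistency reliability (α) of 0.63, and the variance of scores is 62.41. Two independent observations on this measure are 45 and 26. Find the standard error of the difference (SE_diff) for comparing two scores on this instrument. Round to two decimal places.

6.80

σ = 62.41^(1/2) = 7.9000
SEM = 7.9000×√(1 − 0.6300) ≈ 4.8054
Standard error of the difference = 4.8054·√2 ≈ 6.7958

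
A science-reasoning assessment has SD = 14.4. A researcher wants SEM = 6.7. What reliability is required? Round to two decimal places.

r = 1 − (SEM / SD)² = 1 − (6.7000 / 14.4)² ≈ 1 − 0.2165 ≈ 0.7835

0.78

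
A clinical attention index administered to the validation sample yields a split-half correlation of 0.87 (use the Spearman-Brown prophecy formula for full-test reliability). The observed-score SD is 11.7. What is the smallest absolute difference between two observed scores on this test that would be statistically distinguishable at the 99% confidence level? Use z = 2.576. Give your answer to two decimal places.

11.24

Full-length reliability (Spearman-Brown) = 2(0.87)/(1+0.87) ≈ 0.930
SEM = 11.700×√(1 − 0.930) ≈ 3.085
Standard error of the difference = 3.085·√2 ≈ 4.363
Minimum reliable difference = 2.576 × SE_diff ≈ 2.576 × 4.363 ≈ 11.238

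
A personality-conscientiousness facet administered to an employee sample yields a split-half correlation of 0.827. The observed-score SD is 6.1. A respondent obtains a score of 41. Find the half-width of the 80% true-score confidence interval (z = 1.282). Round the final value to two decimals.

2.41

Spearman-Brown: r = 2(0.827) / (1 + 0.827) = 1.654 / 1.827 ≈ 0.905
SEM = 6.100 · √(1 − 0.905) = 6.100 · √0.095 ≈ 6.100 · 0.308 ≈ 1.877
Margin = 1.282 · 1.877 ≈ 2.406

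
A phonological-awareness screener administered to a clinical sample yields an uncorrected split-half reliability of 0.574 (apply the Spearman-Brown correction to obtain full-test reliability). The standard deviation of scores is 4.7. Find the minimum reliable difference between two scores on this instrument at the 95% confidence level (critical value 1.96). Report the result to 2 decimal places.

6.78

Spearman-Brown: r = 2(0.574) / (1 + 0.574) = 1.1480 / 1.5740 ≃ 0.7294
SEM = 4.7000×√(1 − 0.7294) ≃ 2.4451
SE_diff = SEM × √2 ≃ 2.4451 × 1.4142 ≃ 3.4579
Smallest detectable difference = 1.96×3.4579 ≃ 6.7775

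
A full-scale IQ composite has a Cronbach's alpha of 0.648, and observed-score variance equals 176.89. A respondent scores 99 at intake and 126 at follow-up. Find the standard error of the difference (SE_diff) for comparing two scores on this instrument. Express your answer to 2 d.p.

11.16

σ = 176.89^(1/2) = 13.300
SEM = 13.300 · √(1 − 0.648) = 13.300 · √0.352 ≃ 13.300 · 0.593 ≃ 7.891
SE_diff = SEM · √2 ≃ 7.891 · 1.414 ≃ 11.159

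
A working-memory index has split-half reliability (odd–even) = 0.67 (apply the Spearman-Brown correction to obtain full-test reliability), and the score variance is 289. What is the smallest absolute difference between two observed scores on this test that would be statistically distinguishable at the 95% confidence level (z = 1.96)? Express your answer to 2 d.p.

SD = √289 = 17.000
Full-length reliability (Spearman-Brown) = 2(0.67)/(1+0.67) ≈ 0.802
SEM = 17.000·√(1 − 0.802) ≈ 7.557
SE_diff = SEM · √2 ≈ 7.557 · 1.414 ≈ 10.687
Minimum reliable difference = 1.96 · SE_diff ≈ 1.96 · 10.687 ≈ 20.947

20.95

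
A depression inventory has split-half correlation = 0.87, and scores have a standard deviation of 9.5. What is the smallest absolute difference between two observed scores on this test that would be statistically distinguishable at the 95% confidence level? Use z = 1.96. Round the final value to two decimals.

Full-length reliability (Spearman-Brown) = 2(0.87)/(1+0.87) ≃ 0.93048
SEM = 9.50000 × √(1 − 0.93048) = 9.50000 × √0.06952 ≃ 9.50000 × 0.26366 ≃ 2.50481
SE_diff = SEM × √2 ≃ 2.50481 × 1.41421 ≃ 3.54233
Minimum reliable difference = 1.96 × SE_diff ≃ 1.96 × 3.54233 ≃ 6.94297

6.94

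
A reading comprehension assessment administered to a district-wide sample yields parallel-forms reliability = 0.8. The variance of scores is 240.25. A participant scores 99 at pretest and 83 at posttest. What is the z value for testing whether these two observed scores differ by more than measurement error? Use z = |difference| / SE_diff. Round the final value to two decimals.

1.63

σ = 240.25^(1/2) = 15.5000
SEM = 15.5000×√(1 − 0.8000) ≈ 6.9318
SE_diff = √2 × SEM ≈ 9.8031
z = 16 / 9.8031 ≈ 1.6321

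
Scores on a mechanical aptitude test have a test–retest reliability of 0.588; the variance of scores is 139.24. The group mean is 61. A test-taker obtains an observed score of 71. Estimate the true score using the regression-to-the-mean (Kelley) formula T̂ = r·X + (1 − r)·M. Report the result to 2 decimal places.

Estimated true score = 0.58800·71 + (1 − 0.58800)·61 ≃ 66.88000

66.88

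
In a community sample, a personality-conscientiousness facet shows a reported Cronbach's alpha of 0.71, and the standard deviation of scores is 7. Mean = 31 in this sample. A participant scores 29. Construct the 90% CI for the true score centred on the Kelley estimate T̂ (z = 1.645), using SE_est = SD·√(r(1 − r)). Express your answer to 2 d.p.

Estimated true score = 0.7100×29 + (1 − 0.7100)×31 ≈ 29.5800
SE_est = 7.0000·√[r(1 − r)] ≈ 3.1763
CI = 29.5800 ± 1.645 × 3.1763 → [24.3549, 34.8051]

[24.35, 34.81]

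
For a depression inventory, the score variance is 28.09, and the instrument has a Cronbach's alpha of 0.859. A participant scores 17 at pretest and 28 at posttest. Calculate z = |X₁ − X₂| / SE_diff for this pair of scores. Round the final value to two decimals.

σ = 28.09^(1/2) = 5.300
SEM = 5.300*√(1 − 0.859) ≃ 1.990
Standard error of the difference = 1.990·√2 ≃ 2.814
z = |17 − 28| / 2.814 = 11 / 2.814 ≃ 3.908

3.91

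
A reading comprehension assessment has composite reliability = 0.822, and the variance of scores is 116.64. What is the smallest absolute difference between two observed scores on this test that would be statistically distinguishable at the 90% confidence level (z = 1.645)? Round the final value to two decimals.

SD = √116.64 = 10.800
SEM = 10.800 * √(1 − 0.822) = 10.800 * √0.178 ≈ 10.800 * 0.422 ≈ 4.557
Standard error of the difference = 4.557·√2 ≈ 6.444
Smallest detectable difference = 1.645*6.444 ≈ 10.600

10.60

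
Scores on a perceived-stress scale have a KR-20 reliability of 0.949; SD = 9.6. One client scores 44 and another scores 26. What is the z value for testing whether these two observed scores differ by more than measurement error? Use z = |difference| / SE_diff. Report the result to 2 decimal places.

5.87

The standard error of measurement is 9.6000*√(1 − 0.9490) ≈ 9.6000*0.2258 ≈ 2.1680.
SE_diff = √2 * SEM ≈ 3.0660
z = 18 / 3.0660 ≈ 5.8709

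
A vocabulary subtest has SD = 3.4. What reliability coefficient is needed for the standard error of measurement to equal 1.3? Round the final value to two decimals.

r = 1 − (SEM / SD)² = 1 − (1.300 / 3.4)² ≈ 1 − 0.146 ≈ 0.854

0.85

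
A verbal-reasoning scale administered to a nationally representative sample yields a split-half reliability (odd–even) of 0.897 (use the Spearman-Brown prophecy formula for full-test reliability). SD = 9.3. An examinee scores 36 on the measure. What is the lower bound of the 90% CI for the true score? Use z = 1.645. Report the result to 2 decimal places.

32.44

Spearman-Brown: r = 2(0.897) / (1 + 0.897) = 1.79400 / 1.89700 ≈ 0.94570
The standard error of measurement is 9.30000·√(1 − 0.94570) ≈ 9.30000·0.23302 ≈ 2.16704.
Margin = 1.645 · 2.16704 ≈ 3.56479
Lower bound: 36 − 3.56479 = 32.43521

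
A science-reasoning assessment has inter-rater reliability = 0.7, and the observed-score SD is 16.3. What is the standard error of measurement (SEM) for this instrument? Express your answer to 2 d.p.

8.93

The standard error of measurement is 16.300*√(1 − 0.700) ≈ 16.300*0.548 ≈ 8.928.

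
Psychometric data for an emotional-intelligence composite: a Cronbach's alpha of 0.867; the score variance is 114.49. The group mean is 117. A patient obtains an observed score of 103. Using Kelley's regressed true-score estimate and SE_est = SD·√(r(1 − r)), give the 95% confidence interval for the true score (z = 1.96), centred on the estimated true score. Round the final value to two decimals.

SD = √114.49 ≈ 10.7000
Estimated true score = 0.8670·103 + (1 − 0.8670)·117 ≈ 104.8620
SE_est = SD · √(r(1 − r)) = 10.7000 · √0.1153 ≈ 10.7000 · 0.3396 ≈ 3.6334
95% CI: 104.8620 ± 7.1216 ≈ (97.7404, 111.9836)

[97.74, 111.98]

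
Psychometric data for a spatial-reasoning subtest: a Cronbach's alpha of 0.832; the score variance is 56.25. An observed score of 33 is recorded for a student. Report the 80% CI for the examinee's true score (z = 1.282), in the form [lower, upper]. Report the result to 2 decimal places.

[29.06, 36.94]

SD = √56.25 ≈ 7.5000
SEM = 7.5000 × √(1 − 0.8320) = 7.5000 × √0.1680 ≈ 7.5000 × 0.4099 ≈ 3.0741
Half-width = 1.282×3.0741 ≈ 3.9410
80% CI: 33 ± 3.9410 = [29.0590, 36.9410]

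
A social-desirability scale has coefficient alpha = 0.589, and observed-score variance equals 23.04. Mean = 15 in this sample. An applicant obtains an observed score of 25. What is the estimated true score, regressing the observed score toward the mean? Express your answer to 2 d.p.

20.89

T̂ = 0.589(25) + 0.411(15) ≈ 20.890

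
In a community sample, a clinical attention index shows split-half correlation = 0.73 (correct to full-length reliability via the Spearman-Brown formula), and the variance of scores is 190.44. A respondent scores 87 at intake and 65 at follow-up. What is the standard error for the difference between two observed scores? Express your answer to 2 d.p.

7.71

SD = √190.44 = 13.8000
Full-length reliability (Spearman-Brown) = 2(0.73)/(1+0.73) ≃ 0.8439
SEM = 13.8000 · √(1 − 0.8439) = 13.8000 · √0.1561 ≃ 13.8000 · 0.3951 ≃ 5.4518
SE_diff = SEM · √2 ≃ 5.4518 · 1.4142 ≃ 7.7100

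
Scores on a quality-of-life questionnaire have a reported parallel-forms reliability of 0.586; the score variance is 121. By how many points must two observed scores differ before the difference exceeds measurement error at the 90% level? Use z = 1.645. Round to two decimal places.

16.47

SD = √121 ≈ 11.00000
The standard error of measurement is 11.00000·√(1 − 0.58600) ≈ 11.00000·0.64343 ≈ 7.07771.
SE_diff = √2 · SEM ≈ 10.00940
Smallest detectable difference = 1.645·10.00940 ≈ 16.46546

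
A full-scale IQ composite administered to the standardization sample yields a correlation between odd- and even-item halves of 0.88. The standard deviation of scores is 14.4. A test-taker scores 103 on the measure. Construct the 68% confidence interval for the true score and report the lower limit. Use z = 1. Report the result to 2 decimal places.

Spearman-Brown: r = 2(0.88) / (1 + 0.88) = 1.7600 / 1.8800 ≈ 0.9362
SEM = 14.4000 * √(1 − 0.9362) = 14.4000 * √0.0638 ≈ 14.4000 * 0.2526 ≈ 3.6381
Margin = 1 * 3.6381 ≈ 3.6381
Lower limit = 103 − 3.6381 ≈ 99.3619

99.36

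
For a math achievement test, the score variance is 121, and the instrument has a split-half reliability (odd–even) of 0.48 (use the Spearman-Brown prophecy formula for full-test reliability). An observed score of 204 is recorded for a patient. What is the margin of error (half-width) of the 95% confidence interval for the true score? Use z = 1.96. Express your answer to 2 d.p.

12.78

σ = 121^(1/2) = 11.00000
Full-length reliability (Spearman-Brown) = 2(0.48)/(1+0.48) ≈ 0.64865
SEM = 11.00000 · √(1 − 0.64865) = 11.00000 · √0.35135 ≈ 11.00000 · 0.59275 ≈ 6.52024
Margin = 1.96 · 6.52024 ≈ 12.77967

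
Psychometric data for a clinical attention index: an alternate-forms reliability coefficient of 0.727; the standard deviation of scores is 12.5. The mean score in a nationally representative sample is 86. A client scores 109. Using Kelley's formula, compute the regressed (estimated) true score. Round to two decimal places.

102.72

T̂ = r·X + (1 − r)·M = 0.7270×109 + 0.2730×86 = 79.2430 + 23.4780 ≈ 102.7210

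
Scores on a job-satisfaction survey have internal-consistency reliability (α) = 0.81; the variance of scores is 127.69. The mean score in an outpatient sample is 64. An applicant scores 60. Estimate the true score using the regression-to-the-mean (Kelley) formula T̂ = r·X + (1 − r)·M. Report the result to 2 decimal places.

60.76

Estimated true score = 0.8100*60 + (1 − 0.8100)*64 ≃ 60.7600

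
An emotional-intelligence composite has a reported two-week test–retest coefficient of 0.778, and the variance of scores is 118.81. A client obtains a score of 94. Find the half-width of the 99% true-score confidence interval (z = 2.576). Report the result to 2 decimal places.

13.23

σ = 118.81^(1/2) = 10.9000
The standard error of measurement is 10.9000*√(1 − 0.7780) ≈ 10.9000*0.4712 ≈ 5.1357.
Margin = 2.576 * 5.1357 ≈ 13.2297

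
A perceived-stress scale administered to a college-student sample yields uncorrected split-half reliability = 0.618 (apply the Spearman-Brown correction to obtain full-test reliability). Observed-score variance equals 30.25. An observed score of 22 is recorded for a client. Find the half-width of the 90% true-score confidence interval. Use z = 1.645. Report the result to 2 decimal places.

SD = √30.25 ≃ 5.500
r_full = 2·0.618 / (1 + 0.618) ≃ 0.764
SEM = 5.500·√(1 − 0.764) ≃ 2.672
1.645 · SEM ≃ 4.396

4.40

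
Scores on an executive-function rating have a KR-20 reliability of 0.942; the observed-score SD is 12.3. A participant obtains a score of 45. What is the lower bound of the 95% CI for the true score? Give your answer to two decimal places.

SEM = 12.30000×√(1 − 0.94200) ≈ 2.96223
Margin = 1.96 × 2.96223 ≈ 5.80598
Lower limit = 45 − 5.80598 ≈ 39.19402

39.19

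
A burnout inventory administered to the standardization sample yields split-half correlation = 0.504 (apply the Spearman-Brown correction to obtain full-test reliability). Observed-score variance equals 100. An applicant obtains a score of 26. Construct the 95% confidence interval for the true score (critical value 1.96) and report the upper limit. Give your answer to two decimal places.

37.26

SD = √100 ≃ 10.000
Spearman-Brown: r = 2(0.504) / (1 + 0.504) = 1.008 / 1.504 ≃ 0.670
SEM = 10.000 * √(1 − 0.670) = 10.000 * √0.330 ≃ 10.000 * 0.574 ≃ 5.743
1.96 * SEM ≃ 11.256
Upper limit = 26 + 11.256 ≃ 37.256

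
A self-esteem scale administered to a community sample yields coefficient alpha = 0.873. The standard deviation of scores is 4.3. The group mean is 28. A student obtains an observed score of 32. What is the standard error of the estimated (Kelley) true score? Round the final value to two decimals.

1.43

SE_est = SD * √(r(1 − r)) = 4.3000 * √0.1109 ≃ 4.3000 * 0.3330 ≃ 1.4318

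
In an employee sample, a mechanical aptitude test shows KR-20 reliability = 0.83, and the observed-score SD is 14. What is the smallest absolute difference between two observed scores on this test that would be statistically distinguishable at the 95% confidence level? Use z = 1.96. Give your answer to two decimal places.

16.00

The standard error of measurement is 14.0000×√(1 − 0.8300) ≈ 14.0000×0.4123 ≈ 5.7723.
SE_diff = SEM × √2 ≈ 5.7723 × 1.4142 ≈ 8.1633
Minimum reliable difference = 1.96 × SE_diff ≈ 1.96 × 8.1633 ≈ 16.0001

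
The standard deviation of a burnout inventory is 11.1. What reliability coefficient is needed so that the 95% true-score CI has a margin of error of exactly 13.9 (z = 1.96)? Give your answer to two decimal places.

Required SEM = 13.9 / 1.96 ≃ 7.092
r = 1 − (7.092/11.1)² ≃ 1 − 0.408 ≃ 0.592

0.59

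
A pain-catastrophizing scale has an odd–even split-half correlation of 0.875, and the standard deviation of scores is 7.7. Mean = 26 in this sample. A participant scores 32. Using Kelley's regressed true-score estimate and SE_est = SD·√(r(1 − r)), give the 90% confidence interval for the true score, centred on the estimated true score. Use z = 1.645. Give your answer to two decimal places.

[28.44, 34.76]

r_full = 2·0.875 / (1 + 0.875) ≈ 0.9333
Estimated true score = 0.9333×32 + (1 − 0.9333)×26 ≈ 31.6000
SE_est = 7.7000×√(0.9333×0.0667) ≈ 1.9207
90% CI: 31.6000 ± 3.1596 ≈ (28.4404, 34.7596)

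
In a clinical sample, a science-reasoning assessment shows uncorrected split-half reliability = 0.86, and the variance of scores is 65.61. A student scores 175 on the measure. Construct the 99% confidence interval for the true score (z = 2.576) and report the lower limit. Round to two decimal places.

169.28

σ = 65.61^(1/2) = 8.10000
Spearman-Brown: r = 2(0.86) / (1 + 0.86) = 1.72000 / 1.86000 ≈ 0.92473
The standard error of measurement is 8.10000·√(1 − 0.92473) ≈ 8.10000·0.27435 ≈ 2.22225.
Half-width = 2.576·2.22225 ≈ 5.72451
Lower limit = 175 − 5.72451 ≈ 169.27549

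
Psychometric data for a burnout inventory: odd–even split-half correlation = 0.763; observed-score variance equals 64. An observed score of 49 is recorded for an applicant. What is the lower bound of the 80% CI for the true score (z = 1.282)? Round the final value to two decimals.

SD = √64 = 8.00000
Spearman-Brown: r = 2(0.763) / (1 + 0.763) = 1.52600 / 1.76300 ≈ 0.86557
SEM = 8.00000 * √(1 − 0.86557) = 8.00000 * √0.13443 ≈ 8.00000 * 0.36665 ≈ 2.93318
Margin = 1.282 * 2.93318 ≈ 3.76033
Lower bound: 49 − 3.76033 = 45.23967

45.24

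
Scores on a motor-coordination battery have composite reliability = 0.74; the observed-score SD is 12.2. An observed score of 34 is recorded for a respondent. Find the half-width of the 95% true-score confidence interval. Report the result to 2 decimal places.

SEM = 12.2000 × √(1 − 0.7400) = 12.2000 × √0.2600 ≈ 12.2000 × 0.5099 ≈ 6.2208
Margin = 1.96 × 6.2208 ≈ 12.1928

12.19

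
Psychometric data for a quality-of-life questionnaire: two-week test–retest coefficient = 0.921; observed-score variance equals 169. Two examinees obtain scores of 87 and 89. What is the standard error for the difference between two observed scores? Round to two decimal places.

σ = 169^(1/2) = 13.00000
SEM = 13.00000 × √(1 − 0.92100) = 13.00000 × √0.07900 ≈ 13.00000 × 0.28107 ≈ 3.65390
SE_diff = SEM × √2 ≈ 3.65390 × 1.41421 ≈ 5.16740

5.17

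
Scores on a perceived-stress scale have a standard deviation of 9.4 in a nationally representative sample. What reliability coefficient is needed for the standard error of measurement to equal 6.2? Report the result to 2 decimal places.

0.56

r = 1 − (6.20000/9.4)² ≈ 1 − 0.43504 ≈ 0.56496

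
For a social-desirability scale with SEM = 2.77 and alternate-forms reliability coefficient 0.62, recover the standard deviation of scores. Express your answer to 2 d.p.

SD = 2.77 / √(1 − 0.62) ≈ 4.494

4.49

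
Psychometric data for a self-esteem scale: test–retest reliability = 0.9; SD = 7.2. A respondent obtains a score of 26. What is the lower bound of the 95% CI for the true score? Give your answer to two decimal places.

SEM = 7.20000 · √(1 − 0.90000) = 7.20000 · √0.10000 ≈ 7.20000 · 0.31623 ≈ 2.27684
Half-width = 1.96·2.27684 ≈ 4.46261
Lower limit = 26 − 4.46261 ≈ 21.53739

21.54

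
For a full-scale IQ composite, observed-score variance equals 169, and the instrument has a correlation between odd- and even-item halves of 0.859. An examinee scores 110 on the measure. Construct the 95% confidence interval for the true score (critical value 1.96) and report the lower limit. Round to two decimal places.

σ = 169^(1/2) = 13.000
r_full = 2·0.859 / (1 + 0.859) ≈ 0.924
The standard error of measurement is 13.000×√(1 − 0.924) ≈ 13.000×0.275 ≈ 3.580.
Half-width = 1.96×3.580 ≈ 7.017
Lower limit = 110 − 7.017 ≈ 102.983

102.98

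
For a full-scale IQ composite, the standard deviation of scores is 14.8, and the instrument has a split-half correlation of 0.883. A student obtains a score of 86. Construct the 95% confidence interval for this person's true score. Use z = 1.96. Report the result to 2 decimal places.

Spearman-Brown: r = 2(0.883) / (1 + 0.883) = 1.766 / 1.883 ≈ 0.938
The standard error of measurement is 14.800*√(1 − 0.938) ≈ 14.800*0.249 ≈ 3.689.
1.96 * SEM ≈ 7.231
Interval: (78.769, 93.231)

[78.77, 93.23]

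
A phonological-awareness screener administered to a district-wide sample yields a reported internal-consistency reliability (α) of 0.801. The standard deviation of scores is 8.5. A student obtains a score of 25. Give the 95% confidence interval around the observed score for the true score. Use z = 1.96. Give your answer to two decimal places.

[17.57, 32.43]

SEM = 8.500·√(1 − 0.801) ≈ 3.792
1.96 · SEM ≈ 7.432
CI = 25 ± 7.432 → [17.568, 32.432]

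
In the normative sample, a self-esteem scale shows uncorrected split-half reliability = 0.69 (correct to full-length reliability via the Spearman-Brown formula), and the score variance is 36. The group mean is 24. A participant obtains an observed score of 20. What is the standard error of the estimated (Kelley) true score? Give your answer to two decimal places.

2.32

SD = √36 = 6.00000
Spearman-Brown: r = 2(0.69) / (1 + 0.69) = 1.38000 / 1.69000 ≈ 0.81657
SE_est = SD * √(r(1 − r)) = 6.00000 * √0.14978 ≈ 6.00000 * 0.38702 ≈ 2.32212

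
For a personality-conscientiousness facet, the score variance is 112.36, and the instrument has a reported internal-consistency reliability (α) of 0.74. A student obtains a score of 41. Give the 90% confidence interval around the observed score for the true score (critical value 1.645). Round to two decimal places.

[32.11, 49.89]

SD = √112.36 = 10.6000
The standard error of measurement is 10.6000*√(1 − 0.7400) ≈ 10.6000*0.5099 ≈ 5.4050.
Half-width = 1.645*5.4050 ≈ 8.8912
90% CI: 41 ± 8.8912 = [32.1088, 49.8912]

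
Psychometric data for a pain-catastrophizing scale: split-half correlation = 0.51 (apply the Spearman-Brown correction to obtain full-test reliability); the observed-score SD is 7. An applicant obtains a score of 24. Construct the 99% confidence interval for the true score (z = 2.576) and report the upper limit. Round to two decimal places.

34.27

r_full = 2·0.51 / (1 + 0.51) ≈ 0.675
The standard error of measurement is 7.000·√(1 − 0.675) ≈ 7.000·0.570 ≈ 3.988.
2.576 · SEM ≈ 10.272
Upper limit = 24 + 10.272 ≈ 34.272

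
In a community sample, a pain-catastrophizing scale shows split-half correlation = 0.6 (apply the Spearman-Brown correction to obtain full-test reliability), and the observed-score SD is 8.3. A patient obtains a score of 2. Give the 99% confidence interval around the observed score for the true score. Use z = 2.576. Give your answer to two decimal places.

Full-length reliability (Spearman-Brown) = 2(0.6)/(1+0.6) ≈ 0.7500
SEM = 8.3000×√(1 − 0.7500) ≈ 4.1500
Margin = 2.576 × 4.1500 ≈ 10.6904
Interval: (-8.6904, 12.6904)

[-8.69, 12.69]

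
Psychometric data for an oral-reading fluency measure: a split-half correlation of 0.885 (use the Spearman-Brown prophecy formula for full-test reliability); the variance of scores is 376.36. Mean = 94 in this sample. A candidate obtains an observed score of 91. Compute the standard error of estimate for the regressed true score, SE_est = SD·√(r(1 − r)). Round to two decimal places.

4.64

SD = √376.36 = 19.40000
Spearman-Brown: r = 2(0.885) / (1 + 0.885) = 1.77000 / 1.88500 ≈ 0.93899
SE_est = SD · √(r(1 − r)) = 19.40000 · √0.05729 ≈ 19.40000 · 0.23934 ≈ 4.64329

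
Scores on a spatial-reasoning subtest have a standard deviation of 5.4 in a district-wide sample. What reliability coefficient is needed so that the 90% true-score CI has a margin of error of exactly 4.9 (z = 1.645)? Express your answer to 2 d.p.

0.70

Required SEM = 4.9 / 1.645 ≃ 2.979
r = 1 − (SEM / SD)² = 1 − (2.979 / 5.4)² ≃ 1 − 0.304 ≃ 0.696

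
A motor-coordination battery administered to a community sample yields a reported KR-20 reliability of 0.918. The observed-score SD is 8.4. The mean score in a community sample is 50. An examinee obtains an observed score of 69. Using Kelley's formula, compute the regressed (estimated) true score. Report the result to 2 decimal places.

67.44

Estimated true score = 0.91800×69 + (1 − 0.91800)×50 ≈ 67.44200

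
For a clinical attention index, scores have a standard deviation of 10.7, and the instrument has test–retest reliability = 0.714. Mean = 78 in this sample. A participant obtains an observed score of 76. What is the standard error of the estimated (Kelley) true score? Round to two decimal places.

4.84

SE_est = SD * √(r(1 − r)) = 10.7000 * √0.2042 ≃ 10.7000 * 0.4519 ≃ 4.8352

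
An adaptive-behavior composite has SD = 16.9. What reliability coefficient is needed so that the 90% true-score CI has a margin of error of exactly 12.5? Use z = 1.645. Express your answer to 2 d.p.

Required SEM = 12.5 / 1.645 ≈ 7.5988
Required reliability = 1 − (SEM/SD)² = 1 − 0.2022 ≈ 0.7978

0.80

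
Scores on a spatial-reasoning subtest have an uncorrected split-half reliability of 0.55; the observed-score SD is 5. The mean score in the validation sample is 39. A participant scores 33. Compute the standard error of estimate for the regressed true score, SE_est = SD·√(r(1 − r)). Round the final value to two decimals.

2.27

Full-length reliability (Spearman-Brown) = 2(0.55)/(1+0.55) ≈ 0.7097
SE_est = SD * √(r(1 − r)) = 5.0000 * √0.2060 ≈ 5.0000 * 0.4539 ≈ 2.2696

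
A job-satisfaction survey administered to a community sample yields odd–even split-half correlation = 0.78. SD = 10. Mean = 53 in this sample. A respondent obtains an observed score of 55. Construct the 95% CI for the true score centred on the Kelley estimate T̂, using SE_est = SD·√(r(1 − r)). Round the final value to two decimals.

Spearman-Brown: r = 2(0.78) / (1 + 0.78) = 1.5600 / 1.7800 ≈ 0.8764
T̂ = 0.8764(55) + 0.1236(53) ≈ 54.7528
SE_est = SD * √(r(1 − r)) = 10.0000 * √0.1083 ≈ 10.0000 * 0.3291 ≈ 3.2912
CI = 54.7528 ± 1.96 * 3.2912 → [48.3021, 61.2036]

[48.30, 61.20]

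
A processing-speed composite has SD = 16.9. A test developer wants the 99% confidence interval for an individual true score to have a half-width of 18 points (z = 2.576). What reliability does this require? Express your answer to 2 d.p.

0.83

Required SEM = 18 / 2.576 ≈ 6.988
Required reliability = 1 − (SEM/SD)² = 1 − 0.171 ≈ 0.829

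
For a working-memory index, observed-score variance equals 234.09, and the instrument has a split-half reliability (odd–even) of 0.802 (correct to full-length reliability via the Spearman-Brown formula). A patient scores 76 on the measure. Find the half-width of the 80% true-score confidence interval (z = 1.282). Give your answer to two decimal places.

6.50

σ = 234.09^(1/2) = 15.3000
r_full = 2·0.802 / (1 + 0.802) ≈ 0.8901
SEM = 15.3000×√(1 − 0.8901) ≈ 5.0716
Half-width = 1.282×5.0716 ≈ 6.5018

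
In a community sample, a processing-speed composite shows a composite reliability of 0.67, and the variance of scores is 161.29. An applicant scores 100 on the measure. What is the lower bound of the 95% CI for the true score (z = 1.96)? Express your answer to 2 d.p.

85.70

σ = 161.29^(1/2) = 12.7000
SEM = 12.7000 × √(1 − 0.6700) = 12.7000 × √0.3300 ≃ 12.7000 × 0.5745 ≃ 7.2956
Margin = 1.96 × 7.2956 ≃ 14.2994
Lower limit = 100 − 14.2994 ≃ 85.7006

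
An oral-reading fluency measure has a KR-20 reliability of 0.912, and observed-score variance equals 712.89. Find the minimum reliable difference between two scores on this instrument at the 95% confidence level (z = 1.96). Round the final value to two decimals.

21.95

SD = √712.89 = 26.7000
SEM = 26.7000 · √(1 − 0.9120) = 26.7000 · √0.0880 ≈ 26.7000 · 0.2966 ≈ 7.9205
Standard error of the difference = 7.9205·√2 ≈ 11.2013
Smallest detectable difference = 1.96·11.2013 ≈ 21.9545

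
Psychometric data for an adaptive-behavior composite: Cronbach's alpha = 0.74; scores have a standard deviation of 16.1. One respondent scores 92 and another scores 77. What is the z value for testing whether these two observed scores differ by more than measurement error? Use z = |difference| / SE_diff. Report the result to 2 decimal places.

1.29

SEM = 16.10000 * √(1 − 0.74000) = 16.10000 * √0.26000 ≈ 16.10000 * 0.50990 ≈ 8.20942
Standard error of the difference = 8.20942·√2 ≈ 11.60988
z = |92 − 77| / 11.60988 = 15 / 11.60988 ≈ 1.29200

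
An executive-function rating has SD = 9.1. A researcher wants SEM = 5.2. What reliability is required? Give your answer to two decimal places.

0.67

r = 1 − (5.2000/9.1)² ≈ 1 − 0.3265 ≈ 0.6735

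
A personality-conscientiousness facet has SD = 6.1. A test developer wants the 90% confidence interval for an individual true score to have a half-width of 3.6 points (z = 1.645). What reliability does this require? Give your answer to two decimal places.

Required SEM = 3.6 / 1.645 ≈ 2.1884
Required reliability = 1 − (SEM/SD)² = 1 − 0.1287 ≈ 0.8713

0.87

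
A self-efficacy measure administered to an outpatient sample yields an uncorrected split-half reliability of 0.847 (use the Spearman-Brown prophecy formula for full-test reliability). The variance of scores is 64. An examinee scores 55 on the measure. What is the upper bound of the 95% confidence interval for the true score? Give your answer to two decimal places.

SD = √64 ≈ 8.0000
Spearman-Brown: r = 2(0.847) / (1 + 0.847) = 1.6940 / 1.8470 ≈ 0.9172
SEM = 8.0000×√(1 − 0.9172) ≈ 2.3025
Half-width = 1.96×2.3025 ≈ 4.5129
Upper bound: 55 + 4.5129 = 59.5129

59.51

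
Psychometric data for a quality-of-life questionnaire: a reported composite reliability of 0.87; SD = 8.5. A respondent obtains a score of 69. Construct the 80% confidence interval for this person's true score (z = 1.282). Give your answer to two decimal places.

[65.07, 72.93]

SEM = 8.500×√(1 − 0.870) ≈ 3.065
Half-width = 1.282×3.065 ≈ 3.929
Interval: (65.071, 72.929)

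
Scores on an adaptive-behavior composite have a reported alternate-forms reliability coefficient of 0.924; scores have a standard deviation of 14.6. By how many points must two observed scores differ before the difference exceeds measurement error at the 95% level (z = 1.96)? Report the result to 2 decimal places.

SEM = 14.600 * √(1 − 0.924) = 14.600 * √0.076 ≈ 14.600 * 0.276 ≈ 4.025
SE_diff = √2 * SEM ≈ 5.692
Minimum reliable difference = 1.96 * SE_diff ≈ 1.96 * 5.692 ≈ 11.157

11.16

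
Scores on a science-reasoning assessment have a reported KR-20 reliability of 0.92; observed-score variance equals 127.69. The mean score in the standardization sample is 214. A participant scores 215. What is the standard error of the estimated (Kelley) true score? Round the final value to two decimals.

SD = √127.69 = 11.300
SE_est = SD × √(r(1 − r)) = 11.300 × √0.074 ≈ 11.300 × 0.271 ≈ 3.066

3.07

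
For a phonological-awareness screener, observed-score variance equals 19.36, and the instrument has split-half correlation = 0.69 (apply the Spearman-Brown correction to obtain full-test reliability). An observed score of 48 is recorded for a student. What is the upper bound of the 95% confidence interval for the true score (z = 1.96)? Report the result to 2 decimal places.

SD = √19.36 ≈ 4.400
Spearman-Brown: r = 2(0.69) / (1 + 0.69) = 1.380 / 1.690 ≈ 0.817
SEM = 4.400 * √(1 − 0.817) = 4.400 * √0.183 ≈ 4.400 * 0.428 ≈ 1.884
Half-width = 1.96*1.884 ≈ 3.694
Upper bound: 48 + 3.694 = 51.694

51.69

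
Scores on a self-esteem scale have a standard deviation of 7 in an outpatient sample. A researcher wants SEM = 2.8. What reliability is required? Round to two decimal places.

r = 1 − (SEM / SD)² = 1 − (2.800 / 7)² ≃ 1 − 0.160 ≃ 0.840

0.84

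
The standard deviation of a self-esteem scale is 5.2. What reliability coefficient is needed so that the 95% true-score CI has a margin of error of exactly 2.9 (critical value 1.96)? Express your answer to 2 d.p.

SEM needed = half-width / z = 2.9/1.96 ≈ 1.4796
Required reliability = 1 − (SEM/SD)² = 1 − 0.0810 ≈ 0.9190

0.92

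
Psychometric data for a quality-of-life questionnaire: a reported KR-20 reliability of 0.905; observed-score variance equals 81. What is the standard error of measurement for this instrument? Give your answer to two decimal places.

2.77

σ = 81^(1/2) = 9.000
SEM = 9.000 · √(1 − 0.905) = 9.000 · √0.095 ≈ 9.000 · 0.308 ≈ 2.774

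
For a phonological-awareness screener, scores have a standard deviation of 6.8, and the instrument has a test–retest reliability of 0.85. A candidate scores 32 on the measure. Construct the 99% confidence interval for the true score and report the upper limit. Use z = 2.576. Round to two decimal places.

SEM = 6.800 · √(1 − 0.850) = 6.800 · √0.150 ≈ 6.800 · 0.387 ≈ 2.634
Half-width = 2.576·2.634 ≈ 6.784
Upper limit = 32 + 6.784 ≈ 38.784

38.78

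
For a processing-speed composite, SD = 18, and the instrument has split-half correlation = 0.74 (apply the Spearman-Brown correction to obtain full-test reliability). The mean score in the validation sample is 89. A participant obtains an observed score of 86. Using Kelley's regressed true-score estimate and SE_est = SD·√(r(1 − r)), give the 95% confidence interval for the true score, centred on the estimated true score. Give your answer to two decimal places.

[73.87, 99.03]

Spearman-Brown: r = 2(0.74) / (1 + 0.74) = 1.48000 / 1.74000 ≃ 0.85057
T̂ = r·X + (1 − r)·M = 0.85057*86 + 0.14943*89 ≃ 73.14943 + 13.29885 ≃ 86.44828
SE_est = 18.00000*√(0.85057*0.14943) ≃ 6.41713
95% CI: 86.44828 ± 12.57757 ≃ (73.87070, 99.02585)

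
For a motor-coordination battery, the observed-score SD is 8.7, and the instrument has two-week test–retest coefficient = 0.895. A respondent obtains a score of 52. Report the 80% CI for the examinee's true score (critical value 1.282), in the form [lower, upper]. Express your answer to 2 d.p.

SEM = 8.7000 * √(1 − 0.8950) = 8.7000 * √0.1050 ≈ 8.7000 * 0.3240 ≈ 2.8191
1.282 * SEM ≈ 3.6141
Interval: (48.3859, 55.6141)

[48.39, 55.61]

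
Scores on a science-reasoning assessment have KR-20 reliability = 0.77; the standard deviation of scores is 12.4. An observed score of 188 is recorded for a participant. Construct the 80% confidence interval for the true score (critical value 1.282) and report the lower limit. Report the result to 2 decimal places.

180.38

The standard error of measurement is 12.40000×√(1 − 0.77000) ≈ 12.40000×0.47958 ≈ 5.94683.
1.282 × SEM ≈ 7.62384
Lower limit = 188 − 7.62384 ≈ 180.37616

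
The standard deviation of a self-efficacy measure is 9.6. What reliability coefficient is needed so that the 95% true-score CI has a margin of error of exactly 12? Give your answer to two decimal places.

0.59

Required SEM = 12 / 1.96 ≈ 6.122
r = 1 − (6.122/9.6)² ≈ 1 − 0.407 ≈ 0.593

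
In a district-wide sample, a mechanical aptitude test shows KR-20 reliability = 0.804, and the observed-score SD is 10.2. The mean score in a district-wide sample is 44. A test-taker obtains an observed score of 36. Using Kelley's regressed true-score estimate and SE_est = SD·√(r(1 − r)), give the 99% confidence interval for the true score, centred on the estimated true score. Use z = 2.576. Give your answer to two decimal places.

[27.14, 48.00]

T̂ = r·X + (1 − r)·M = 0.804×36 + 0.196×44 = 28.944 + 8.624 ≃ 37.568
SE_est = SD × √(r(1 − r)) = 10.200 × √0.158 ≃ 10.200 × 0.397 ≃ 4.049
CI = 37.568 ± 2.576 × 4.049 → [27.138, 47.998]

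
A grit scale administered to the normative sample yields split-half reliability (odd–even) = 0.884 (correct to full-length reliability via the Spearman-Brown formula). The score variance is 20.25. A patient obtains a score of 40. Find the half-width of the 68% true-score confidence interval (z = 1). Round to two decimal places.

SD = √20.25 ≈ 4.500
Full-length reliability (Spearman-Brown) = 2(0.884)/(1+0.884) ≈ 0.938
SEM = 4.500 × √(1 − 0.938) = 4.500 × √0.062 ≈ 4.500 × 0.248 ≈ 1.117
Half-width = 1×1.117 ≈ 1.117

1.12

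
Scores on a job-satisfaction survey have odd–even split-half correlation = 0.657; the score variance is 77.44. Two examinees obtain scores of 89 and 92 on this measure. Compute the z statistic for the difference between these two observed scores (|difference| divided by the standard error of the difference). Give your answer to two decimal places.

0.53

SD = √77.44 = 8.80000
Full-length reliability (Spearman-Brown) = 2(0.657)/(1+0.657) ≈ 0.79300
SEM = 8.80000·√(1 − 0.79300) ≈ 4.00376
SE_diff = SEM · √2 ≈ 4.00376 · 1.41421 ≈ 5.66218
z = |89 − 92| / 5.66218 = 3 / 5.66218 ≈ 0.52983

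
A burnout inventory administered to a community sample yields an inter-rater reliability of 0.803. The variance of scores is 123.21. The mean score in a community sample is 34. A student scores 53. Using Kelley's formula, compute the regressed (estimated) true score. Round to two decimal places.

T̂ = 0.8030(53) + 0.1970(34) ≈ 49.2570

49.26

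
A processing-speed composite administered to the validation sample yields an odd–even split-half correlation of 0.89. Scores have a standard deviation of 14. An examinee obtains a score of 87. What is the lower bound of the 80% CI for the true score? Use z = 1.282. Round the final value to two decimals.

Full-length reliability (Spearman-Brown) = 2(0.89)/(1+0.89) ≈ 0.942
SEM = 14.000 * √(1 − 0.942) = 14.000 * √0.058 ≈ 14.000 * 0.241 ≈ 3.377
Half-width = 1.282*3.377 ≈ 4.330
Lower limit = 87 − 4.330 ≈ 82.670

82.67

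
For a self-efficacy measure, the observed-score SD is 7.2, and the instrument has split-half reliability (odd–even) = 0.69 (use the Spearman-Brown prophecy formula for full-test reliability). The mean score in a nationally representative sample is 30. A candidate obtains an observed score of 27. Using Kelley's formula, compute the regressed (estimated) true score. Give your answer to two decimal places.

Spearman-Brown: r = 2(0.69) / (1 + 0.69) = 1.3800 / 1.6900 ≈ 0.8166
T̂ = r·X + (1 − r)·M = 0.8166*27 + 0.1834*30 ≈ 22.0473 + 5.5030 ≈ 27.5503

27.55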